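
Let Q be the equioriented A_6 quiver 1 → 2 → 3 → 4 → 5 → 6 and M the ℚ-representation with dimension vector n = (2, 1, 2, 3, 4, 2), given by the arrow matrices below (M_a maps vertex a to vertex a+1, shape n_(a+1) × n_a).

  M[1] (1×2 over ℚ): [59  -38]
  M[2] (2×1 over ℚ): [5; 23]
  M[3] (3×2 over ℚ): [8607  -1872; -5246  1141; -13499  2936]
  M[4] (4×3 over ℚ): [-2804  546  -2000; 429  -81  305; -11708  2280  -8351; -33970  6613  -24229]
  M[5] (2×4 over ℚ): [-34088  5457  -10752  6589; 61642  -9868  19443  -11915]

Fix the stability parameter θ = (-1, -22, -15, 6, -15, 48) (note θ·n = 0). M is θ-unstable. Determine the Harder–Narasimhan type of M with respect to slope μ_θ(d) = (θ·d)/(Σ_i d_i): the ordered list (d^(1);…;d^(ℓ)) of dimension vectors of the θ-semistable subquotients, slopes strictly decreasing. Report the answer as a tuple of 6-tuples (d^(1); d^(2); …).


Interval decomposition of M: I[1,1], I[1,6], I[3,6], I[4,5], I[5,5].
HN type (ℓ=5): μ^(1)=48; μ^(2)=-1; μ^(3)=-9/2; μ^(4)=-38/3; μ^(5)=-15

((0, 0, 0, 0, 0, 2); (1, 0, 0, 0, 0, 0); (0, 0, 0, 3, 3, 0); (1, 1, 1, 0, 0, 0); (0, 0, 1, 0, 1, 0))


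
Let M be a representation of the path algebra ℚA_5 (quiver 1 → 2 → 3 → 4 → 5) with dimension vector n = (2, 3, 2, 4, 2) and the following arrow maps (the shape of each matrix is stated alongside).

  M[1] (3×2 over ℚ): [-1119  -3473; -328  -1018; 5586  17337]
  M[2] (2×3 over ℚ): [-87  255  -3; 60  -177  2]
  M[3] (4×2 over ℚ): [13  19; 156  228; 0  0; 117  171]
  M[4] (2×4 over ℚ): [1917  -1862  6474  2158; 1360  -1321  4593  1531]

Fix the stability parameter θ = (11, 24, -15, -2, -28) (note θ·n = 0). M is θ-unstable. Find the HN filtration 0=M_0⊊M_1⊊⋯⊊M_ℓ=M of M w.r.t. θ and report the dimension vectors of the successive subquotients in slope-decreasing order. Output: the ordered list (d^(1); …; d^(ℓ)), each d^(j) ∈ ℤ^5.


Interval decomposition of M: I[1,2], I[1,5], I[2,3], I[4,4]^2, I[4,5].
HN type (ℓ=5): μ^(1)=24; μ^(2)=11; μ^(3)=9/2; μ^(4)=-2; μ^(5)=-15

((0, 1, 0, 0, 0); (1, 0, 0, 0, 0); (0, 1, 1, 0, 0); (1, 1, 1, 3, 1); (0, 0, 0, 1, 1))


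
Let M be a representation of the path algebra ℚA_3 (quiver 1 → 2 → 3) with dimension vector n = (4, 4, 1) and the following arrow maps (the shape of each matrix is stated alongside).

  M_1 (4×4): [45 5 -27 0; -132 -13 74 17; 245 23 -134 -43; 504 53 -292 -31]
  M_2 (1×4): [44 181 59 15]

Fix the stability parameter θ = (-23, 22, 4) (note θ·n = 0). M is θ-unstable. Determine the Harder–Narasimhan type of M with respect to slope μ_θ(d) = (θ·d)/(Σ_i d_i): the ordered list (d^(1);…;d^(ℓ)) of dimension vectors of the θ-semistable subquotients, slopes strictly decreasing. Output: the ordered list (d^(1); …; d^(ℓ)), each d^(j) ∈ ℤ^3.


Via rank(M_{q-1}∘⋯∘M_p): M ≅ I[1,1], I[1,2]^2, I[1,3], I[2,2].
μ_θ-semistable layers: μ^(1)=22; μ^(2)=13; μ^(3)=-23

((0, 3, 0); (0, 1, 1); (4, 0, 0))


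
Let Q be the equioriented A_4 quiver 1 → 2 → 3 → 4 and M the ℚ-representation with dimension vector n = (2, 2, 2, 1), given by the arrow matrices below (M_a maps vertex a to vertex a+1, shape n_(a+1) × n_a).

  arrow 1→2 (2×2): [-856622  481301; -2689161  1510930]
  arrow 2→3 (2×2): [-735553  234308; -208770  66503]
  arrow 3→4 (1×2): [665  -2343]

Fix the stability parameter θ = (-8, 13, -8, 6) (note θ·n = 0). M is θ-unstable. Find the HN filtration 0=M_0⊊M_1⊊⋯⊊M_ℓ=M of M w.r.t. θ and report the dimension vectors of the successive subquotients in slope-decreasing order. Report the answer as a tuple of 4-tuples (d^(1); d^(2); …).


Interval decomposition of M: I[1,3], I[1,4].
HN type (ℓ=3): μ^(1)=6; μ^(2)=5/2; μ^(3)=-8

((0, 0, 0, 1); (0, 2, 2, 0); (2, 0, 0, 0))


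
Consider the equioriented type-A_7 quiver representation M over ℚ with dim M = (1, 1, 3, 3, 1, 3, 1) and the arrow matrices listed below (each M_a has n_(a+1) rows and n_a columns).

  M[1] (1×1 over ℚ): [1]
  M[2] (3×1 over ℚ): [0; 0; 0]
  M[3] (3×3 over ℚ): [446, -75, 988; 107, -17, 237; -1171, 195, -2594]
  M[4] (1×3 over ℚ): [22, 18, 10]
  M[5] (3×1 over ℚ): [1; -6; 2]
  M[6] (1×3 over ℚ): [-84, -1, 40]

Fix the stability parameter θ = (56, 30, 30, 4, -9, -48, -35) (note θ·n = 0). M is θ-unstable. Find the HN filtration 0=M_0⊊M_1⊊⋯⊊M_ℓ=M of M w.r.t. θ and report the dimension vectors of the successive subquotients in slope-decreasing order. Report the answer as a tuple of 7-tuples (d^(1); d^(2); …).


Interval decomposition of M: I[1,2], I[3,4]^2, I[3,7], I[6,6]^2.
HN type (ℓ=4): μ^(1)=43; μ^(2)=17; μ^(3)=-58/5; μ^(4)=-48

((1, 1, 0, 0, 0, 0, 0); (0, 0, 2, 2, 0, 0, 0); (0, 0, 1, 1, 1, 1, 1); (0, 0, 0, 0, 0, 2, 0))


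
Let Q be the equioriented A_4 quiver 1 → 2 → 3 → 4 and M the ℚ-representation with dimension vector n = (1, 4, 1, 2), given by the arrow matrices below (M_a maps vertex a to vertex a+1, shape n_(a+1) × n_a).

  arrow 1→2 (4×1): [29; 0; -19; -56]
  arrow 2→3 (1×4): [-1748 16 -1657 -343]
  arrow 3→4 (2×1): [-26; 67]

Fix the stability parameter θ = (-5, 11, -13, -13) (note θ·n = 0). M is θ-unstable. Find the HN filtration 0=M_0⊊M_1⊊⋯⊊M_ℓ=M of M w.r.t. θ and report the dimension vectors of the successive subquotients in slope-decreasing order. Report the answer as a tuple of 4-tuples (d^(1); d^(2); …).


Via rank(M_{q-1}∘⋯∘M_p): M ≅ I[1,4], I[2,2]^3, I[4,4].
μ_θ-semistable layers: μ^(1)=11; μ^(2)=-5; μ^(3)=-13

((0, 3, 0, 0); (1, 1, 1, 1); (0, 0, 0, 1))


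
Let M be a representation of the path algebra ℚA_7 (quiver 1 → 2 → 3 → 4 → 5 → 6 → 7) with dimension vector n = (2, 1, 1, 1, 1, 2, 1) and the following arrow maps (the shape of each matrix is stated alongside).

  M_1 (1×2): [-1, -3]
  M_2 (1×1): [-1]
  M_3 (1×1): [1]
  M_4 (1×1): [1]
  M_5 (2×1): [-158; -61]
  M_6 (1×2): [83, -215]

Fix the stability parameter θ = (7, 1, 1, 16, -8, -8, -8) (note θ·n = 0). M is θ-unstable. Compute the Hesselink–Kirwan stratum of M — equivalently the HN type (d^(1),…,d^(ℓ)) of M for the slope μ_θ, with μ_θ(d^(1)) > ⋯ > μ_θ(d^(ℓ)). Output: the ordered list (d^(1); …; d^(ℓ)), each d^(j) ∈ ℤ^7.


Barcode: M ≅ I[1,1], I[1,7], I[6,6]. HN layers by μ_θ (3 steps, strictly decreasing):
  μ^(1)=7; μ^(2)=1/7; μ^(3)=-8

((1, 0, 0, 0, 0, 0, 0); (1, 1, 1, 1, 1, 1, 1); (0, 0, 0, 0, 0, 1, 0))


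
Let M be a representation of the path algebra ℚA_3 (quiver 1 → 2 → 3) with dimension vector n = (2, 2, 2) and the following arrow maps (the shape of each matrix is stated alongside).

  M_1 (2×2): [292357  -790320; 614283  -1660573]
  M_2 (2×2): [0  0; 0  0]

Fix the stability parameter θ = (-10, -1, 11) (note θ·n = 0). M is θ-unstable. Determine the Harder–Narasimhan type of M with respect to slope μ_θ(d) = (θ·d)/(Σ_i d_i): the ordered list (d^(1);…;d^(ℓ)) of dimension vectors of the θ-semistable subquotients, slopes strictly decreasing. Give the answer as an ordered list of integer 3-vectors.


Via rank(M_{q-1}∘⋯∘M_p): M ≅ I[1,2]^2, I[3,3]^2.
μ_θ-semistable layers: μ^(1)=11; μ^(2)=-1; μ^(3)=-10

((0, 0, 2); (0, 2, 0); (2, 0, 0))


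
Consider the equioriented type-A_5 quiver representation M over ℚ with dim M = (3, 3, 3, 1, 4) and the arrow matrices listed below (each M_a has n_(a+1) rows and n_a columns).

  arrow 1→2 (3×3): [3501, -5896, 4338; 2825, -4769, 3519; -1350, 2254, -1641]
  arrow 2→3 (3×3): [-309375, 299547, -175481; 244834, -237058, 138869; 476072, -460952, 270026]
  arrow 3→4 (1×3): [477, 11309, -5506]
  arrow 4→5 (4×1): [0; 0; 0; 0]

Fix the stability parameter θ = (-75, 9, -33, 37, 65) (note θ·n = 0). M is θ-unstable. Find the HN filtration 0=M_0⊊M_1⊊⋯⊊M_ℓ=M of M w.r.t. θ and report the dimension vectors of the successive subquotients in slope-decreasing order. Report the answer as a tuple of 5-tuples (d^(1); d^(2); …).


Barcode: M ≅ I[1,2], I[1,3], I[1,4], I[3,3], I[5,5]^4. HN layers by μ_θ (6 steps, strictly decreasing):
  μ^(1)=65; μ^(2)=37; μ^(3)=9; μ^(4)=-12; μ^(5)=-33; μ^(6)=-75

((0, 0, 0, 0, 4); (0, 0, 0, 1, 0); (0, 1, 0, 0, 0); (0, 2, 2, 0, 0); (0, 0, 1, 0, 0); (3, 0, 0, 0, 0))


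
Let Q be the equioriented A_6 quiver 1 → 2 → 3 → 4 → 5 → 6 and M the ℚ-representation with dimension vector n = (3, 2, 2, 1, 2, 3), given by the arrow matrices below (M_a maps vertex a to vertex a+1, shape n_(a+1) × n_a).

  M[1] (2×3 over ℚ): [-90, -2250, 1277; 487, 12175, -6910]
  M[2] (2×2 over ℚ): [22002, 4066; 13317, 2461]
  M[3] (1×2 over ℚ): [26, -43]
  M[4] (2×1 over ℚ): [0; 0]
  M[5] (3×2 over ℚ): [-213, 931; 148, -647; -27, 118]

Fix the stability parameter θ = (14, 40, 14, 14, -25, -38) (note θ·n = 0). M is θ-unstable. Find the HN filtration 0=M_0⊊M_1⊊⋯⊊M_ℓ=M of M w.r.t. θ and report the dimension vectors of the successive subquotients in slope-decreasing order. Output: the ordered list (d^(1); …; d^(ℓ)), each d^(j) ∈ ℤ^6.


Via rank(M_{q-1}∘⋯∘M_p): M ≅ I[1,1], I[1,2], I[1,4], I[3,3], I[5,6]^2, I[6,6].
μ_θ-semistable layers: μ^(1)=40; μ^(2)=68/3; μ^(3)=14; μ^(4)=-63/2; μ^(5)=-38

((0, 1, 0, 0, 0, 0); (0, 1, 1, 1, 0, 0); (3, 0, 1, 0, 0, 0); (0, 0, 0, 0, 2, 2); (0, 0, 0, 0, 0, 1))


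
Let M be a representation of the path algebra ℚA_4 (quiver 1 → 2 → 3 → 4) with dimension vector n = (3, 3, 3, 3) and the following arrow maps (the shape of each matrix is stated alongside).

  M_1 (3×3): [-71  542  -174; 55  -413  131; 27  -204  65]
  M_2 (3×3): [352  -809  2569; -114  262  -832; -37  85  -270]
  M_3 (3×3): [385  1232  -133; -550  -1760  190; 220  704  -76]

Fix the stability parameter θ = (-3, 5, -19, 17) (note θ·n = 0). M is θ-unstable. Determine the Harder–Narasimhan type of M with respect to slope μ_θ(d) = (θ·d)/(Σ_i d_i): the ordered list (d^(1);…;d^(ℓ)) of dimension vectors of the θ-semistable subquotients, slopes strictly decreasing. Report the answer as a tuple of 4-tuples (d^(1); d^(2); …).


Interval decomposition of M: I[1,2], I[1,3], I[1,4], I[3,3], I[4,4]^2.
HN type (ℓ=5): μ^(1)=17; μ^(2)=5; μ^(3)=-3; μ^(4)=-17/3; μ^(5)=-19

((0, 0, 0, 3); (0, 1, 0, 0); (1, 0, 0, 0); (2, 2, 2, 0); (0, 0, 1, 0))


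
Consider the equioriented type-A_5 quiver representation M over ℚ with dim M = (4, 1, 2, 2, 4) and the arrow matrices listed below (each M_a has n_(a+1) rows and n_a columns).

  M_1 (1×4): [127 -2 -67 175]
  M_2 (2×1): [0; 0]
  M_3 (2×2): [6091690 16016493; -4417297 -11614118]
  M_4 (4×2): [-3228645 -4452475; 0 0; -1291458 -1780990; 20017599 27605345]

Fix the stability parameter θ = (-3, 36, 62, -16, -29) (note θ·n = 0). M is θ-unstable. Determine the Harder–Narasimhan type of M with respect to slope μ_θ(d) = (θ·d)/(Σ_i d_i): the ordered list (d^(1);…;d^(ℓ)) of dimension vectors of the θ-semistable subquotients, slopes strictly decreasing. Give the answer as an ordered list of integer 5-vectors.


Via rank(M_{q-1}∘⋯∘M_p): M ≅ I[1,1]^3, I[1,2], I[3,4], I[3,5], I[5,5]^3.
μ_θ-semistable layers: μ^(1)=36; μ^(2)=23; μ^(3)=17/3; μ^(4)=-3; μ^(5)=-29

((0, 1, 0, 0, 0); (0, 0, 1, 1, 0); (0, 0, 1, 1, 1); (4, 0, 0, 0, 0); (0, 0, 0, 0, 3))


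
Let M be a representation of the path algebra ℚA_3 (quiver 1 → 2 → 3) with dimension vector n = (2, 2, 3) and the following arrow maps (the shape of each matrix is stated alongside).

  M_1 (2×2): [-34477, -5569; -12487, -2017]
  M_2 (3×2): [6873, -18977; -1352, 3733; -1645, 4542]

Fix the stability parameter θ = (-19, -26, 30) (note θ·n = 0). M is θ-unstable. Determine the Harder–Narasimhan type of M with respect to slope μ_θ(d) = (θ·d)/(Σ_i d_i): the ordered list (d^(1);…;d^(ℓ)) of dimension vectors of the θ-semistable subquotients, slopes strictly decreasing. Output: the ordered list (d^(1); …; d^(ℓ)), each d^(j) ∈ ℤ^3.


Barcode: M ≅ I[1,3]^2, I[3,3]. HN layers by μ_θ (2 steps, strictly decreasing):
  μ^(1)=30; μ^(2)=-45/2

((0, 0, 3); (2, 2, 0))


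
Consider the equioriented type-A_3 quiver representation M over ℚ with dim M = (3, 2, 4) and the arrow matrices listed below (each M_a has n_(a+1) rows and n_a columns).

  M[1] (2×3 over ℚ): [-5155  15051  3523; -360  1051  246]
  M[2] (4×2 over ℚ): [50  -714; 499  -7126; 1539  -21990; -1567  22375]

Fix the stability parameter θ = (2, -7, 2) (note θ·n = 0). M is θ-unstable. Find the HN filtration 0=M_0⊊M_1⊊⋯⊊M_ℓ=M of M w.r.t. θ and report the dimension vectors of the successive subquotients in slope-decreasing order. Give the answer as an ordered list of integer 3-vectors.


Interval decomposition of M: I[1,1], I[1,3]^2, I[3,3]^2.
HN type (ℓ=2): μ^(1)=2; μ^(2)=-5/2

((1, 0, 4); (2, 2, 0))


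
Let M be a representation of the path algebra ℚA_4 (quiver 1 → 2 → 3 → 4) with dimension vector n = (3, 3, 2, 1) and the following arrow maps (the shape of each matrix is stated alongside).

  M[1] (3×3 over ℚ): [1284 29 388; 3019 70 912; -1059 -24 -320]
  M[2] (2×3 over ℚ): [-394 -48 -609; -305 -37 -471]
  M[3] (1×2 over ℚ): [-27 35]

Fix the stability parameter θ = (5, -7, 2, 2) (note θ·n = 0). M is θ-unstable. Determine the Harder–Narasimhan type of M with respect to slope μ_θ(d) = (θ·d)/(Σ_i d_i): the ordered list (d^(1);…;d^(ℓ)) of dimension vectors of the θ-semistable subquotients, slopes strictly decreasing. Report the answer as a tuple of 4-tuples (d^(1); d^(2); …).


Via rank(M_{q-1}∘⋯∘M_p): M ≅ I[1,2], I[1,3], I[1,4].
μ_θ-semistable layers: μ^(1)=2; μ^(2)=-1

((0, 0, 2, 1); (3, 3, 0, 0))


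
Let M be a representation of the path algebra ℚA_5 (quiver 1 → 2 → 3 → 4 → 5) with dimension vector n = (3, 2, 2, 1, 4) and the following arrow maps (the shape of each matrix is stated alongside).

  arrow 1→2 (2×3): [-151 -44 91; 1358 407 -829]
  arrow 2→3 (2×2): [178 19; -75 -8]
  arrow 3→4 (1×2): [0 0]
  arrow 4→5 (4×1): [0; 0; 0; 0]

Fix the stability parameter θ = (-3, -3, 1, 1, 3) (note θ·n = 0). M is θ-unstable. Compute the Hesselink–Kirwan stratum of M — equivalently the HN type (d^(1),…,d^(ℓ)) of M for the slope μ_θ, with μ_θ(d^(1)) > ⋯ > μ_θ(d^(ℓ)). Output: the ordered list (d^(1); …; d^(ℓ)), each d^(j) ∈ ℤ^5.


Interval decomposition of M: I[1,1], I[1,3]^2, I[4,4], I[5,5]^4.
HN type (ℓ=3): μ^(1)=3; μ^(2)=1; μ^(3)=-3

((0, 0, 0, 0, 4); (0, 0, 2, 1, 0); (3, 2, 0, 0, 0))


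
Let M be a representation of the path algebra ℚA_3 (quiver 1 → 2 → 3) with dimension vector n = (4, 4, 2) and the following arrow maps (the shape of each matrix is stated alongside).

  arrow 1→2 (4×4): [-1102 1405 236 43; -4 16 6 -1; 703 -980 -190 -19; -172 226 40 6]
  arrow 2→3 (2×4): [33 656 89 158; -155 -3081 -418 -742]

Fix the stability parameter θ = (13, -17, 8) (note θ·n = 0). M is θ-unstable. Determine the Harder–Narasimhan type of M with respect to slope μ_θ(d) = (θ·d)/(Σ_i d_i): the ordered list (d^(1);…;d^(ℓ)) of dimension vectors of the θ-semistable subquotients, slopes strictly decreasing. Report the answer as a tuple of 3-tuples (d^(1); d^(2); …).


Via rank(M_{q-1}∘⋯∘M_p): M ≅ I[1,1], I[1,2], I[1,3]^2, I[2,2].
μ_θ-semistable layers: μ^(1)=13; μ^(2)=8; μ^(3)=-2; μ^(4)=-17

((1, 0, 0); (0, 0, 2); (3, 3, 0); (0, 1, 0))


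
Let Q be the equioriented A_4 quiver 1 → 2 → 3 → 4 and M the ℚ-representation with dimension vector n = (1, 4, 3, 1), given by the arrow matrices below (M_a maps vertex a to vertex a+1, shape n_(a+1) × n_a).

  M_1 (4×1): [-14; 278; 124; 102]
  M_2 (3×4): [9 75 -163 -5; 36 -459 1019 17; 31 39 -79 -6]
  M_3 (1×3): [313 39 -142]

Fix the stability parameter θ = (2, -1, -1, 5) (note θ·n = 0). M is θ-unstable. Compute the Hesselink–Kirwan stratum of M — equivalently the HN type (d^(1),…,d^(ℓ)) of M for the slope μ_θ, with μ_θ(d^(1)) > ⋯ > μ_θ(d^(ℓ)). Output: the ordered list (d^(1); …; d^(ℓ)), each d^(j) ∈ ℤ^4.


Via rank(M_{q-1}∘⋯∘M_p): M ≅ I[1,4], I[2,2], I[2,3]^2.
μ_θ-semistable layers: μ^(1)=5; μ^(2)=0; μ^(3)=-1

((0, 0, 0, 1); (1, 1, 1, 0); (0, 3, 2, 0))


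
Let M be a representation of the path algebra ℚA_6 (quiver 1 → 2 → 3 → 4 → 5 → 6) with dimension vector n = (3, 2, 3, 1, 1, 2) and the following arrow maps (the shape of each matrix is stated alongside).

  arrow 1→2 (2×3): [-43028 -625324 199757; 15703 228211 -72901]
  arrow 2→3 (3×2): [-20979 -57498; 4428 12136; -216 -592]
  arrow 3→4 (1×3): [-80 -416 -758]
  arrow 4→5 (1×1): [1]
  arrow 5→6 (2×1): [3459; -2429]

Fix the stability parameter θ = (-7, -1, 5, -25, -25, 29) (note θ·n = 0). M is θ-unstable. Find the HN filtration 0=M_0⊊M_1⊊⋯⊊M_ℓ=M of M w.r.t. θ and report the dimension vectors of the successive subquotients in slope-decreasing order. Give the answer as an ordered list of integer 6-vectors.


Barcode: M ≅ I[1,1], I[1,2], I[1,3], I[3,3], I[3,6], I[6,6]. HN layers by μ_θ (5 steps, strictly decreasing):
  μ^(1)=29; μ^(2)=5; μ^(3)=-1; μ^(4)=-7; μ^(5)=-15

((0, 0, 0, 0, 0, 2); (0, 0, 2, 0, 0, 0); (0, 2, 0, 0, 0, 0); (3, 0, 0, 0, 0, 0); (0, 0, 1, 1, 1, 0))


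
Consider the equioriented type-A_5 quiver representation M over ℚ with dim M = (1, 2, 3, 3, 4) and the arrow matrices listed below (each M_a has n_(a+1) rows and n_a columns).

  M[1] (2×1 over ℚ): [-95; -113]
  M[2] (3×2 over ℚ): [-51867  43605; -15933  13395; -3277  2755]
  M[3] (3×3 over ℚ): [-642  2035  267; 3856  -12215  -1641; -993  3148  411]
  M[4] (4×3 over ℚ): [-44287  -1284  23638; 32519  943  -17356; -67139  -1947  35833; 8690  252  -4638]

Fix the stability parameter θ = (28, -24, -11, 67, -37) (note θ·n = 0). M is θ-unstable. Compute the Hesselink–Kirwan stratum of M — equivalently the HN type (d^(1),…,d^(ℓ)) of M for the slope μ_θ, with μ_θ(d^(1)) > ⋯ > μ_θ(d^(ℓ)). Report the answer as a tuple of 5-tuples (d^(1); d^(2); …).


Barcode: M ≅ I[1,2], I[2,3], I[3,5]^2, I[4,5], I[5,5]. HN layers by μ_θ (5 steps, strictly decreasing):
  μ^(1)=15; μ^(2)=2; μ^(3)=-11; μ^(4)=-24; μ^(5)=-37

((0, 0, 0, 3, 3); (1, 1, 0, 0, 0); (0, 0, 3, 0, 0); (0, 1, 0, 0, 0); (0, 0, 0, 0, 1))


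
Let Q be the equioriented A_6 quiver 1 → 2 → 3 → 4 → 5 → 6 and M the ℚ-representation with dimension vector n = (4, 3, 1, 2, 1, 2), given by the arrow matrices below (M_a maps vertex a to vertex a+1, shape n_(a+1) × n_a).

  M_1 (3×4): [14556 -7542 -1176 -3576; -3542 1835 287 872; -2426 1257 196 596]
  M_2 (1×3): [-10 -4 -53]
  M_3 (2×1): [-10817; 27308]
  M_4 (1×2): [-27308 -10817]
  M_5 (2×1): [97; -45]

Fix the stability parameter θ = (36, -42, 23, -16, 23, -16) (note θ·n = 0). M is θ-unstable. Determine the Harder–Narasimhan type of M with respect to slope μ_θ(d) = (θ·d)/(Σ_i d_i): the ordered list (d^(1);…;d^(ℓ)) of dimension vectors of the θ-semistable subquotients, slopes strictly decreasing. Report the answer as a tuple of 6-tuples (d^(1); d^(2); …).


Via rank(M_{q-1}∘⋯∘M_p): M ≅ I[1,1]^2, I[1,2], I[1,4], I[2,2], I[4,6], I[6,6].
μ_θ-semistable layers: μ^(1)=36; μ^(2)=7/2; μ^(3)=-3; μ^(4)=-16; μ^(5)=-42

((2, 0, 0, 0, 0, 0); (0, 0, 1, 1, 1, 1); (2, 2, 0, 0, 0, 0); (0, 0, 0, 1, 0, 1); (0, 1, 0, 0, 0, 0))


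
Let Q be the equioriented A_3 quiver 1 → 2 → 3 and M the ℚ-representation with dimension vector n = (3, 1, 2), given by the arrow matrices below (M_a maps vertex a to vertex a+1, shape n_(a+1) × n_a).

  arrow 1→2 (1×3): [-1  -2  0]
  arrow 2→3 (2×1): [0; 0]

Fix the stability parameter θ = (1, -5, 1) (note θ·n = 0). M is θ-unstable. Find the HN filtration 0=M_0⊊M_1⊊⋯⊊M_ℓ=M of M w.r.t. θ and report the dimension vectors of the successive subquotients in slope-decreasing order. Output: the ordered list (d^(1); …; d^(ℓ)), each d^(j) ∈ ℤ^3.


Barcode: M ≅ I[1,1]^2, I[1,2], I[3,3]^2. HN layers by μ_θ (2 steps, strictly decreasing):
  μ^(1)=1; μ^(2)=-2

((2, 0, 2); (1, 1, 0))


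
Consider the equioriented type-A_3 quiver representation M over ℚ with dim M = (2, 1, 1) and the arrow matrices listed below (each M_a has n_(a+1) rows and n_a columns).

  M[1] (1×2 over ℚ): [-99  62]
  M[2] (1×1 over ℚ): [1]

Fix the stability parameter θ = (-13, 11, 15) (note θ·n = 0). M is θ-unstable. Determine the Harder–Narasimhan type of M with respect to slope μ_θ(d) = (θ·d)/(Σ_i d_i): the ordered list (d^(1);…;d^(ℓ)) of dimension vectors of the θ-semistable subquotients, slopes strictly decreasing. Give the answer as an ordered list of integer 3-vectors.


Via rank(M_{q-1}∘⋯∘M_p): M ≅ I[1,1], I[1,3].
μ_θ-semistable layers: μ^(1)=15; μ^(2)=11; μ^(3)=-13

((0, 0, 1); (0, 1, 0); (2, 0, 0))


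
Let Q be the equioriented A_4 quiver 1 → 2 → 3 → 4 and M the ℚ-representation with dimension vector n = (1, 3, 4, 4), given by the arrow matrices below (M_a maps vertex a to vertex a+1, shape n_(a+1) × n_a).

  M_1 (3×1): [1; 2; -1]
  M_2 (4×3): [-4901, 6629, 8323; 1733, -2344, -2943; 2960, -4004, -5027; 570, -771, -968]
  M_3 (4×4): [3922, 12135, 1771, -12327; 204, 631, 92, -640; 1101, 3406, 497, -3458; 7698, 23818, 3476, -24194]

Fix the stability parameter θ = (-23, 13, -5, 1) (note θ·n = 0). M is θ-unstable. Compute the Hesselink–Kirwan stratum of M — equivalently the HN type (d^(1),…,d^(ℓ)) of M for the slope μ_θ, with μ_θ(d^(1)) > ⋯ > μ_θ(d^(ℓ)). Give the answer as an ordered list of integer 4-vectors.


Barcode: M ≅ I[1,4], I[2,3], I[2,4], I[3,4], I[4,4]. HN layers by μ_θ (5 steps, strictly decreasing):
  μ^(1)=4; μ^(2)=3; μ^(3)=1; μ^(4)=-5; μ^(5)=-23

((0, 1, 1, 0); (0, 2, 2, 2); (0, 0, 0, 2); (0, 0, 1, 0); (1, 0, 0, 0))


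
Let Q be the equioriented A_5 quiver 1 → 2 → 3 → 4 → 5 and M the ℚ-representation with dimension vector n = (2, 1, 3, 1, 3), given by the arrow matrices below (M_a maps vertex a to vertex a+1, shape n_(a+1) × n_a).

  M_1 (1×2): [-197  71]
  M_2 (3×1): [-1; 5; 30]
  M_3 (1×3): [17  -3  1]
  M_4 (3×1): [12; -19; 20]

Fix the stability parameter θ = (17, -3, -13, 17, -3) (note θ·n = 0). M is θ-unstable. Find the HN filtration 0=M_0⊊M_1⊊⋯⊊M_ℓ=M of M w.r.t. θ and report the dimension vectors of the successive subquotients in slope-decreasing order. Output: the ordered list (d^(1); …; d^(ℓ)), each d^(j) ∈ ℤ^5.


Via rank(M_{q-1}∘⋯∘M_p): M ≅ I[1,1], I[1,5], I[3,3]^2, I[5,5]^2.
μ_θ-semistable layers: μ^(1)=17; μ^(2)=7; μ^(3)=1/3; μ^(4)=-3; μ^(5)=-13

((1, 0, 0, 0, 0); (0, 0, 0, 1, 1); (1, 1, 1, 0, 0); (0, 0, 0, 0, 2); (0, 0, 2, 0, 0))


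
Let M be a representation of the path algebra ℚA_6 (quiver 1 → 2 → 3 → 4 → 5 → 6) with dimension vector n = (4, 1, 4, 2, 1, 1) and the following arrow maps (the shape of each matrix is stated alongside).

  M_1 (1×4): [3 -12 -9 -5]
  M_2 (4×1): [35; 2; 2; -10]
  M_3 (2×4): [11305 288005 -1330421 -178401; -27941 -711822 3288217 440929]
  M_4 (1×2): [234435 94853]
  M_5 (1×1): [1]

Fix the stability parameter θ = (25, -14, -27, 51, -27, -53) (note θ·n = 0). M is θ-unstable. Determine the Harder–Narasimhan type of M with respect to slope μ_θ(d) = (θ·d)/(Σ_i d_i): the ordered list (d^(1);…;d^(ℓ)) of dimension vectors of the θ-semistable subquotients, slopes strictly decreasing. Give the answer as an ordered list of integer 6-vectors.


Barcode: M ≅ I[1,1]^3, I[1,4], I[3,3]^2, I[3,6]. HN layers by μ_θ (5 steps, strictly decreasing):
  μ^(1)=51; μ^(2)=25; μ^(3)=-16/3; μ^(4)=-29/3; μ^(5)=-27

((0, 0, 0, 1, 0, 0); (3, 0, 0, 0, 0, 0); (1, 1, 1, 0, 0, 0); (0, 0, 0, 1, 1, 1); (0, 0, 3, 0, 0, 0))


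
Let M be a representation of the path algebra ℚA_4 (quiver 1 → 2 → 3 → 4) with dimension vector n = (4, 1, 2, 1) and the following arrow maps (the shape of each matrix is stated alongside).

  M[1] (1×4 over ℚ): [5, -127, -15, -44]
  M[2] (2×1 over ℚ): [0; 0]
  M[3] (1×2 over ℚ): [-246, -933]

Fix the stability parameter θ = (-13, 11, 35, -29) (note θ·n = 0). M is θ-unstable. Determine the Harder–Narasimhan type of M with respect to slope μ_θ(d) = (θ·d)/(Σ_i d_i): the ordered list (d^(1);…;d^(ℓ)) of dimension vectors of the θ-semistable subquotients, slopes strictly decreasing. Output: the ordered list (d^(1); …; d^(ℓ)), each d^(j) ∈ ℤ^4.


Interval decomposition of M: I[1,1]^3, I[1,2], I[3,3], I[3,4].
HN type (ℓ=4): μ^(1)=35; μ^(2)=11; μ^(3)=3; μ^(4)=-13

((0, 0, 1, 0); (0, 1, 0, 0); (0, 0, 1, 1); (4, 0, 0, 0))


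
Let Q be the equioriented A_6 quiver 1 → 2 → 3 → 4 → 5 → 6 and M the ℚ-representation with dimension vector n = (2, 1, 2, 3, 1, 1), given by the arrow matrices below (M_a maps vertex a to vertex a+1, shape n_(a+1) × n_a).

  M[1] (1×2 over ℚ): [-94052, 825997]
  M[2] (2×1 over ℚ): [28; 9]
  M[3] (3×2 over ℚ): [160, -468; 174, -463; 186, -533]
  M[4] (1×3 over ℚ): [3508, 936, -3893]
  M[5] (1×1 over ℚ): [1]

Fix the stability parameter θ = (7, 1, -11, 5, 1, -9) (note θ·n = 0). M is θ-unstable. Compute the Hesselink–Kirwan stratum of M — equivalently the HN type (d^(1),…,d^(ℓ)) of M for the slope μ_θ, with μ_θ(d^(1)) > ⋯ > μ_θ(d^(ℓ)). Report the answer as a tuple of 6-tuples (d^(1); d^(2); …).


Barcode: M ≅ I[1,1], I[1,6], I[3,4], I[4,4]. HN layers by μ_θ (4 steps, strictly decreasing):
  μ^(1)=7; μ^(2)=5; μ^(3)=-1; μ^(4)=-11

((1, 0, 0, 0, 0, 0); (0, 0, 0, 2, 0, 0); (1, 1, 1, 1, 1, 1); (0, 0, 1, 0, 0, 0))


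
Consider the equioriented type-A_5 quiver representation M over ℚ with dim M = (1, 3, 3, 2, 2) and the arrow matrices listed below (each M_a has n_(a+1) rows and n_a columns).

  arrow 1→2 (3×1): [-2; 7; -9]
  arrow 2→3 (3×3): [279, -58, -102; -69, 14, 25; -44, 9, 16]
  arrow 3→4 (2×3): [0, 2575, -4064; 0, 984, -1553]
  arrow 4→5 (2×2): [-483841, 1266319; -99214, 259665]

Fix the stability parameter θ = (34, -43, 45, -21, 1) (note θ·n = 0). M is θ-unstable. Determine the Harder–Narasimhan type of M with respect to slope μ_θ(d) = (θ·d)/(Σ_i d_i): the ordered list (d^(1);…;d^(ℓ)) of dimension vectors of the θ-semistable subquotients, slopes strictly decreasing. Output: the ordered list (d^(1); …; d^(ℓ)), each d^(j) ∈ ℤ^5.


Via rank(M_{q-1}∘⋯∘M_p): M ≅ I[1,5], I[2,3], I[2,5].
μ_θ-semistable layers: μ^(1)=45; μ^(2)=25/3; μ^(3)=-9/2; μ^(4)=-43

((0, 0, 1, 0, 0); (0, 0, 2, 2, 2); (1, 1, 0, 0, 0); (0, 2, 0, 0, 0))


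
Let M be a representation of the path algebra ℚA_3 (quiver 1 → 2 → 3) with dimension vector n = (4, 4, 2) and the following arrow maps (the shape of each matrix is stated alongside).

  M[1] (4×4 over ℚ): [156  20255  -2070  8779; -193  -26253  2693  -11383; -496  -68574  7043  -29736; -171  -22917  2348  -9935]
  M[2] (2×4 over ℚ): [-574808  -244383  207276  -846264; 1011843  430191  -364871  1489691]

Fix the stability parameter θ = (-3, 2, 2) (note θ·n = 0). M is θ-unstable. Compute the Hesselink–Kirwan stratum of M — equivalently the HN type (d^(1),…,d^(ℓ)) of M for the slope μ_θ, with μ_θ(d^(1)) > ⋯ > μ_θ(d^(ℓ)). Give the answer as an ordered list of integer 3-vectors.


Via rank(M_{q-1}∘⋯∘M_p): M ≅ I[1,2]^2, I[1,3]^2.
μ_θ-semistable layers: μ^(1)=2; μ^(2)=-3

((0, 4, 2); (4, 0, 0))


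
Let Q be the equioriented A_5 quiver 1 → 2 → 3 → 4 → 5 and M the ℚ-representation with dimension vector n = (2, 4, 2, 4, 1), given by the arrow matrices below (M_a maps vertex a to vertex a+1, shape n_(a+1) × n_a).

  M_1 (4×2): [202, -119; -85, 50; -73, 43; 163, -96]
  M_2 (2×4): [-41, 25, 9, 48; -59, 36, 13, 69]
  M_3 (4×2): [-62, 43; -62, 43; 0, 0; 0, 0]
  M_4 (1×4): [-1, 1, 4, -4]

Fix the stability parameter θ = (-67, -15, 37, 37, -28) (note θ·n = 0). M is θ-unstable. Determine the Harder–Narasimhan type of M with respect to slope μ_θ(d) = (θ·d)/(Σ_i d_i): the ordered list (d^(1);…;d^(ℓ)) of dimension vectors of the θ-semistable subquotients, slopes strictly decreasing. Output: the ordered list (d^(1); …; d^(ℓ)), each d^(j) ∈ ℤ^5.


Barcode: M ≅ I[1,2], I[1,4], I[2,2], I[2,3], I[4,4]^2, I[4,5]. HN layers by μ_θ (4 steps, strictly decreasing):
  μ^(1)=37; μ^(2)=9/2; μ^(3)=-15; μ^(4)=-67

((0, 0, 2, 3, 0); (0, 0, 0, 1, 1); (0, 4, 0, 0, 0); (2, 0, 0, 0, 0))


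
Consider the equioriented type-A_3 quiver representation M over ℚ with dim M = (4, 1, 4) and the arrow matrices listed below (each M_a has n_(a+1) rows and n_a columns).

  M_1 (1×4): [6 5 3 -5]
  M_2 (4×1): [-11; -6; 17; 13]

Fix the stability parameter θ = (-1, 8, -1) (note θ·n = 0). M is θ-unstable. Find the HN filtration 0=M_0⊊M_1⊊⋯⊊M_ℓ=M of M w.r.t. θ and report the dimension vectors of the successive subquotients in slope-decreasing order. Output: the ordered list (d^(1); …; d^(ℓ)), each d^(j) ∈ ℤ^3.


Via rank(M_{q-1}∘⋯∘M_p): M ≅ I[1,1]^3, I[1,3], I[3,3]^3.
μ_θ-semistable layers: μ^(1)=7/2; μ^(2)=-1

((0, 1, 1); (4, 0, 3))


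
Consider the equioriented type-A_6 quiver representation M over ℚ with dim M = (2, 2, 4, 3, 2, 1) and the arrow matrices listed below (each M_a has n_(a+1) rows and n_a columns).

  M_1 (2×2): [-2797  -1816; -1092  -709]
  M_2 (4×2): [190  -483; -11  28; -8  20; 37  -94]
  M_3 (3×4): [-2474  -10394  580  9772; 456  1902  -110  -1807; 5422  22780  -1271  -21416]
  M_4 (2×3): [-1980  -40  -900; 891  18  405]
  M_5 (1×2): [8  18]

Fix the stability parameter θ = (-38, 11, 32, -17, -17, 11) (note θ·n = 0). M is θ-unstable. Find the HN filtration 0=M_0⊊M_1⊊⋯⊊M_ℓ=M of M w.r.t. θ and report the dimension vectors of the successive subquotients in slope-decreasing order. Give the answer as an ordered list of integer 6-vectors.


Interval decomposition of M: I[1,4]^2, I[3,3], I[3,6], I[5,5].
HN type (ℓ=6): μ^(1)=32; μ^(2)=11; μ^(3)=26/3; μ^(4)=-2/3; μ^(5)=-17; μ^(6)=-38

((0, 0, 1, 0, 0, 0); (0, 0, 0, 0, 0, 1); (0, 2, 2, 2, 0, 0); (0, 0, 1, 1, 1, 0); (0, 0, 0, 0, 1, 0); (2, 0, 0, 0, 0, 0))


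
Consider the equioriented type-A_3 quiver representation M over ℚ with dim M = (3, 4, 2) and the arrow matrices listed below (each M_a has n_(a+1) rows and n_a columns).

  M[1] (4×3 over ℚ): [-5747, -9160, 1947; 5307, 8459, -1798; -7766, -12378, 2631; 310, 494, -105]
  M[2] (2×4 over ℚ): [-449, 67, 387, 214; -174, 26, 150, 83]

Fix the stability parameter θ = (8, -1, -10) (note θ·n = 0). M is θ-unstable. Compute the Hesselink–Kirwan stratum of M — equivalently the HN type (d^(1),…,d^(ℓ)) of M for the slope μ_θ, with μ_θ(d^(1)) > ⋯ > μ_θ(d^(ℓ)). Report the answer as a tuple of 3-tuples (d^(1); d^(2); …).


Via rank(M_{q-1}∘⋯∘M_p): M ≅ I[1,2], I[1,3]^2, I[2,2].
μ_θ-semistable layers: μ^(1)=7/2; μ^(2)=-1

((1, 1, 0); (2, 3, 2))


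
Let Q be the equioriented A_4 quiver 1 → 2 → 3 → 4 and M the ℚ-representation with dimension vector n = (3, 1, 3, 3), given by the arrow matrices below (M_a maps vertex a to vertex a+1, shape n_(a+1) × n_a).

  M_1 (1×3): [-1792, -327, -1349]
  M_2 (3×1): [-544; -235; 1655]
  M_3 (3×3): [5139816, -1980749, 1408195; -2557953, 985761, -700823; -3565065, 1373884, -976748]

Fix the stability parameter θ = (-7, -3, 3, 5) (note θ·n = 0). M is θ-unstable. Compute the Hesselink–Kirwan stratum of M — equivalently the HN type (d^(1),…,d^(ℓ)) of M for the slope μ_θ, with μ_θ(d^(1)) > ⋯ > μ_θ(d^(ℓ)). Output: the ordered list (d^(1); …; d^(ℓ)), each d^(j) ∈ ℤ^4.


Interval decomposition of M: I[1,1]^2, I[1,4], I[3,3], I[3,4], I[4,4].
HN type (ℓ=4): μ^(1)=5; μ^(2)=3; μ^(3)=-3; μ^(4)=-7

((0, 0, 0, 3); (0, 0, 3, 0); (0, 1, 0, 0); (3, 0, 0, 0))


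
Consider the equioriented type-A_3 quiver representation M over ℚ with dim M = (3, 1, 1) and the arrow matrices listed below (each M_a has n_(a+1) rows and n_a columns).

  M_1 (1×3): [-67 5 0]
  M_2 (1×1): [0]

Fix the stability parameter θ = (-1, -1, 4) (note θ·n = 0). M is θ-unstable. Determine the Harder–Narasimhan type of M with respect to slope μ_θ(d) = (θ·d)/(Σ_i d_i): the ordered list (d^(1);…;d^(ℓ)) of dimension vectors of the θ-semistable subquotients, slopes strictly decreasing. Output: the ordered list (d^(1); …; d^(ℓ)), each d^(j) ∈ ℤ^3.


Via rank(M_{q-1}∘⋯∘M_p): M ≅ I[1,1]^2, I[1,2], I[3,3].
μ_θ-semistable layers: μ^(1)=4; μ^(2)=-1

((0, 0, 1); (3, 1, 0))


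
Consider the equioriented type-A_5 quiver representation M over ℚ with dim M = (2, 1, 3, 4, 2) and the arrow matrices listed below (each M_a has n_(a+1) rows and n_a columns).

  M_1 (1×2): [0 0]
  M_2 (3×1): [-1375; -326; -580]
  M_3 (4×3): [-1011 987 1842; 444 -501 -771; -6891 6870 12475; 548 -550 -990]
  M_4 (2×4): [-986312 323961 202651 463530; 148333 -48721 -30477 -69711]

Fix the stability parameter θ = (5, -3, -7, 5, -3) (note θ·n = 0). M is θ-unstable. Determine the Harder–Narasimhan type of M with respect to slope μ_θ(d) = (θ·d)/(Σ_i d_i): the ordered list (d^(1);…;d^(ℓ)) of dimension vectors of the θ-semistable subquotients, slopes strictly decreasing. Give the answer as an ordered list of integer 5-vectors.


Barcode: M ≅ I[1,1]^2, I[2,5], I[3,3], I[3,4], I[4,4], I[4,5]. HN layers by μ_θ (4 steps, strictly decreasing):
  μ^(1)=5; μ^(2)=1; μ^(3)=-5; μ^(4)=-7

((2, 0, 0, 2, 0); (0, 0, 0, 2, 2); (0, 1, 1, 0, 0); (0, 0, 2, 0, 0))


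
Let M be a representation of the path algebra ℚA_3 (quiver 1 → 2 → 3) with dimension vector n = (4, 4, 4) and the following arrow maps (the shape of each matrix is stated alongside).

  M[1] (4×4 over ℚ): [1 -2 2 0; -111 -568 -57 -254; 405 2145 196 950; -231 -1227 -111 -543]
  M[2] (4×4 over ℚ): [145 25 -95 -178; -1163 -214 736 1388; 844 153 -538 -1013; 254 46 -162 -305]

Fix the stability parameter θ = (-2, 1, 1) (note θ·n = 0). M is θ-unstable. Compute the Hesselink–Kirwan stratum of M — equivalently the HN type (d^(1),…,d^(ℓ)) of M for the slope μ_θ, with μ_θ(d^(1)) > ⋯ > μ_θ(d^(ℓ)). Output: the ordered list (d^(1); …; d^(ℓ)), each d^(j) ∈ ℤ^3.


Via rank(M_{q-1}∘⋯∘M_p): M ≅ I[1,3]^4.
μ_θ-semistable layers: μ^(1)=1; μ^(2)=-2

((0, 4, 4); (4, 0, 0))


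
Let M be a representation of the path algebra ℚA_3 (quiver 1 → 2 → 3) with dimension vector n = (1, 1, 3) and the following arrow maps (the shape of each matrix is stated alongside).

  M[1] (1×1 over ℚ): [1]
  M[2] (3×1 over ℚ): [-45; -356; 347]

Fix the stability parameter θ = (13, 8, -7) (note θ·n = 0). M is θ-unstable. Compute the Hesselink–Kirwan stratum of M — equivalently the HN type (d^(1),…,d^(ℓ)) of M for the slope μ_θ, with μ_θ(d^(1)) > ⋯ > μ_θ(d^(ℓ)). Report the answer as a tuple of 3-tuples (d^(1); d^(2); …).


Barcode: M ≅ I[1,3], I[3,3]^2. HN layers by μ_θ (2 steps, strictly decreasing):
  μ^(1)=14/3; μ^(2)=-7

((1, 1, 1); (0, 0, 2))


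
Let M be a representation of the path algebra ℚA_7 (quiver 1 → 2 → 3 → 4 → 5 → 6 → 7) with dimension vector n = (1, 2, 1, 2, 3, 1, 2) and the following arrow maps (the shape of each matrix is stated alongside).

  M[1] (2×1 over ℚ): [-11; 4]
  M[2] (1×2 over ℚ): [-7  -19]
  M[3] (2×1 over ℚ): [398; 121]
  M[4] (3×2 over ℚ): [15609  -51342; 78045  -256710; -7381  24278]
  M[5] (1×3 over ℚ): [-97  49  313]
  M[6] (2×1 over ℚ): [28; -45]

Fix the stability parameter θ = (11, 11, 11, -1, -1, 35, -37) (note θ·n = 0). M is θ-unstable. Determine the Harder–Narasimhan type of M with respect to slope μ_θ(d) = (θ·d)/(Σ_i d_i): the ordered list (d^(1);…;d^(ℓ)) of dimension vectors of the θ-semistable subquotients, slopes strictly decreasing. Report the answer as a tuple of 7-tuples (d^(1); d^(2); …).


Via rank(M_{q-1}∘⋯∘M_p): M ≅ I[1,4], I[2,2], I[4,7], I[5,5]^2, I[7,7].
μ_θ-semistable layers: μ^(1)=11; μ^(2)=8; μ^(3)=-1; μ^(4)=-37

((0, 1, 0, 0, 0, 0, 0); (1, 1, 1, 1, 0, 0, 0); (0, 0, 0, 1, 3, 1, 1); (0, 0, 0, 0, 0, 0, 1))


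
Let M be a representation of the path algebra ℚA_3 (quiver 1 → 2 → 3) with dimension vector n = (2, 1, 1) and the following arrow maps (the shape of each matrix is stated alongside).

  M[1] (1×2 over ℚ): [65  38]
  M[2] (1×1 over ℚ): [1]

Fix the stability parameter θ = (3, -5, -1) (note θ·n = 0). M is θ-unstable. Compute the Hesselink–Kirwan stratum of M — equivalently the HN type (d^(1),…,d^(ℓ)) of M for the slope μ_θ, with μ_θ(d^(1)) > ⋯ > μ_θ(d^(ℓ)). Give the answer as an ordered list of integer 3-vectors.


Barcode: M ≅ I[1,1], I[1,3]. HN layers by μ_θ (2 steps, strictly decreasing):
  μ^(1)=3; μ^(2)=-1

((1, 0, 0); (1, 1, 1))


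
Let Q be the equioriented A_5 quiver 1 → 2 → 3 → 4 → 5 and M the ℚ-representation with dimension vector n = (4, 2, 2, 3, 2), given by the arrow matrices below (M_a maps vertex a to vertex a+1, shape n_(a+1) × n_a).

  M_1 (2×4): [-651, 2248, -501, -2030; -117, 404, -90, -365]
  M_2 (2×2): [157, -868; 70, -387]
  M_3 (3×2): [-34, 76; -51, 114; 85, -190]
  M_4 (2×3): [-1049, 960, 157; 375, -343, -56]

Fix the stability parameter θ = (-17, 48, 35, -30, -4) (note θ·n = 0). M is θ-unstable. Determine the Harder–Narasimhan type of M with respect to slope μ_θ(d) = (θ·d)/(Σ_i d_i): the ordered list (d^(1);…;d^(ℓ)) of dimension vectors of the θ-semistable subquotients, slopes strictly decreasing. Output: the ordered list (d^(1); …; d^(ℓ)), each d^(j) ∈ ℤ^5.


Via rank(M_{q-1}∘⋯∘M_p): M ≅ I[1,1]^2, I[1,3], I[1,5], I[4,4], I[4,5].
μ_θ-semistable layers: μ^(1)=83/2; μ^(2)=49/4; μ^(3)=-4; μ^(4)=-17; μ^(5)=-30

((0, 1, 1, 0, 0); (0, 1, 1, 1, 1); (0, 0, 0, 0, 1); (4, 0, 0, 0, 0); (0, 0, 0, 2, 0))


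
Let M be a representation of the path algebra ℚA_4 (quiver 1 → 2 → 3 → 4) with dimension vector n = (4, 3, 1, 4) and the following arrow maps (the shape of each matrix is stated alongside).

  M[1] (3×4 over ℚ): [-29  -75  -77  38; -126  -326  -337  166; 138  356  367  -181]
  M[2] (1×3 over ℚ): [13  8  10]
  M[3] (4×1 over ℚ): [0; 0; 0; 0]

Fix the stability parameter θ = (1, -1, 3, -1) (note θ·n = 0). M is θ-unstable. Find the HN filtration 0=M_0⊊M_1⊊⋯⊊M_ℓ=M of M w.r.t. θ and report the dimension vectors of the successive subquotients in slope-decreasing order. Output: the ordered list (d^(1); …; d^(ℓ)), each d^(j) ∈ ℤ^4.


Via rank(M_{q-1}∘⋯∘M_p): M ≅ I[1,1], I[1,2]^2, I[1,3], I[4,4]^4.
μ_θ-semistable layers: μ^(1)=3; μ^(2)=1; μ^(3)=0; μ^(4)=-1

((0, 0, 1, 0); (1, 0, 0, 0); (3, 3, 0, 0); (0, 0, 0, 4))


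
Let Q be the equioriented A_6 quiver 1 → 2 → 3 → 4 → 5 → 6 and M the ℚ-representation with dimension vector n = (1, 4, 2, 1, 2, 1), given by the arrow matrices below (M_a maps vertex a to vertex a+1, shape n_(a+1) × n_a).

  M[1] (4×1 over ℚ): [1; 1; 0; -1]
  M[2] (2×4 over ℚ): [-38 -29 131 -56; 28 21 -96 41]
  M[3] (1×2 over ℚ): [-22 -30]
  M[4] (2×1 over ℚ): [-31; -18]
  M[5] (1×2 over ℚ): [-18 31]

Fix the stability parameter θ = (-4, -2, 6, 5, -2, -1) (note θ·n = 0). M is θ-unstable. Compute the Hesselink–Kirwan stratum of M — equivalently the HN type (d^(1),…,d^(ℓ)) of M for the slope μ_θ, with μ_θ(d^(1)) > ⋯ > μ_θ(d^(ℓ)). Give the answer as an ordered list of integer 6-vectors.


Barcode: M ≅ I[1,5], I[2,2]^2, I[2,3], I[5,6]. HN layers by μ_θ (5 steps, strictly decreasing):
  μ^(1)=6; μ^(2)=3; μ^(3)=-1; μ^(4)=-2; μ^(5)=-4

((0, 0, 1, 0, 0, 0); (0, 0, 1, 1, 1, 0); (0, 0, 0, 0, 0, 1); (0, 4, 0, 0, 1, 0); (1, 0, 0, 0, 0, 0))


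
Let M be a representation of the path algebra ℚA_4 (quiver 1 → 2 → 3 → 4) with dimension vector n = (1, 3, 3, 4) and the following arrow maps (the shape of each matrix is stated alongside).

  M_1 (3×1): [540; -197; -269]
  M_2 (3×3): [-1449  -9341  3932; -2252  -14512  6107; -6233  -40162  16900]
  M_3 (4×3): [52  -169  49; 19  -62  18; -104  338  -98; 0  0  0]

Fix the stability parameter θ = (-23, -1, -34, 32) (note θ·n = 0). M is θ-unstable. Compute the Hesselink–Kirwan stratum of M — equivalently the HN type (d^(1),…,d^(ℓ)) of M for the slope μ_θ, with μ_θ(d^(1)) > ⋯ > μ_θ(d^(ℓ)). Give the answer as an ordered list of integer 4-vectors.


Via rank(M_{q-1}∘⋯∘M_p): M ≅ I[1,4], I[2,3], I[2,4], I[4,4]^2.
μ_θ-semistable layers: μ^(1)=32; μ^(2)=-35/2; μ^(3)=-23

((0, 0, 0, 4); (0, 3, 3, 0); (1, 0, 0, 0))
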